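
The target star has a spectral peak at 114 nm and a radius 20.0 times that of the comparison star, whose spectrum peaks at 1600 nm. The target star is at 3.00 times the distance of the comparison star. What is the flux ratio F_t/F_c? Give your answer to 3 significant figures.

1.72×10^6

Wien's law: T_t/T_c = λ_c/λ_t = 1600/114 = 14.04.
L_t/L_c = (R_t/R_c)²(T_t/T_c)⁴ = (20.0)²(14.04)⁴ = 1.552×10^7.
F_t/F_c = (L_t/L_c)/(d_t/d_c)² = 1.552×10^7/(3.00)² = 1.725×10^6.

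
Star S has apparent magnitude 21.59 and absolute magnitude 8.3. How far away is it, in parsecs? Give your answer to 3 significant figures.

m − M = 5 log₁₀(d/10 pc)
21.59 − (8.3) = 13.29 = 5 log₁₀(d/10)
d = 10 × 10^(13.29/5) = 10 × 10^2.658 = 4550 pc.

4.55×10^3 pc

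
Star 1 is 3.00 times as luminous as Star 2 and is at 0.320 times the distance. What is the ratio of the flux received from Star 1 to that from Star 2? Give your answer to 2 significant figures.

F = L/(4πd²), so F_1/F_2 = (L_1/L_2) / (d_1/d_2)²
= 3.00 / (0.320)² = 3.00 / 0.1024 = 29.30.

29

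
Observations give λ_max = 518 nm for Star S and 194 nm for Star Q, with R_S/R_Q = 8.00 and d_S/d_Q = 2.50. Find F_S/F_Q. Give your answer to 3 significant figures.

Wien's law: T_S/T_Q = λ_Q/λ_S = 194/518 = 0.3745.
L_S/L_Q = (R_S/R_Q)²(T_S/T_Q)⁴ = (8.00)²(0.3745)⁴ = 1.259.
F_S/F_Q = (L_S/L_Q)/(d_S/d_Q)² = 1.259/(2.50)² = 0.2015.

0.201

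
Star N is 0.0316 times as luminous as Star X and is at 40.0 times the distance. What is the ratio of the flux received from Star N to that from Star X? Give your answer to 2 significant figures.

F = L/(4πd²), so F_N/F_X = (L_N/L_X) / (d_N/d_X)²
= 0.0316 / (40.0)² = 0.0316 / 1600 = 1.975×10^-5.

2.0×10^-5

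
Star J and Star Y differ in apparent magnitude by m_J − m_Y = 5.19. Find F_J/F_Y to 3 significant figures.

F_J/F_Y = 10^(−(m_J − m_Y)/2.5) = 10^(-5.19/2.5) = 10^-2.076 = 0.008395.

0.00839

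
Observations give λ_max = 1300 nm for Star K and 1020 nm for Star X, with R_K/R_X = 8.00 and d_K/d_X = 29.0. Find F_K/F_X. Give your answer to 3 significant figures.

Wien's law: T_K/T_X = λ_X/λ_K = 1020/1300 = 0.7846.
L_K/L_X = (R_K/R_X)²(T_K/T_X)⁴ = (8.00)²(0.7846)⁴ = 24.26.
F_K/F_X = (L_K/L_X)/(d_K/d_X)² = 24.26/(29.0)² = 0.02884.

0.0288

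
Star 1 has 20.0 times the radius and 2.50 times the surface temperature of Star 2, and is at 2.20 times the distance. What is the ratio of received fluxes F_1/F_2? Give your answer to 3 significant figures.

L_1/L_2 = (R_1/R_2)²(T_1/T_2)⁴ = (20.0)² × (2.50)⁴ = 1.562×10^4.
F_1/F_2 = (L_1/L_2)/(d_1/d_2)² = 1.562×10^4 / (2.20)² = 3228.

3.23×10^3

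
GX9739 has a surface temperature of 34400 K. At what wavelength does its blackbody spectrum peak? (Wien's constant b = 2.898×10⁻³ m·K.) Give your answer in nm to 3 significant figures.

84.2 nm

λ_max = b/T = 2.898×10⁻³ / 34400 = 8.42×10^-8 m = 84.24 nm.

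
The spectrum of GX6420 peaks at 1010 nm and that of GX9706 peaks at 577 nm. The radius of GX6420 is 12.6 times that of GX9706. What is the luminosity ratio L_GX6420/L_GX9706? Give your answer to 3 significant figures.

16.9

Wien's law gives T ∝ 1/λ_max, so T_GX6420/T_GX9706 = λ_GX9706/λ_GX6420 = 577/1010 = 0.5713.
Then L ∝ R²T⁴ gives L_GX6420/L_GX9706 = (12.6)² × (0.5713)⁴ = 158.8 × 0.1065 = 16.91.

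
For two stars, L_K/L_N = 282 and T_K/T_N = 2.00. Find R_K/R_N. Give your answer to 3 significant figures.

4.20

L ∝ R²T⁴ gives R ∝ √L / T², so
R_K/R_N = √(282) / (2.00)² = 16.79 / 4.000 = 4.198.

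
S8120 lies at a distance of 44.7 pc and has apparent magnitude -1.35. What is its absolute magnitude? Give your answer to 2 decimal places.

-4.60

M = m − 5 log₁₀(d/10 pc) = -1.35 − 5 log₁₀(44.7/10)
  = -1.35 − 5 × 0.650 = -1.35 − 3.25 = -4.60.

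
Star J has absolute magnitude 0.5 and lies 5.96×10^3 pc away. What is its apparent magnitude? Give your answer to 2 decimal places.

m = M + 5 log₁₀(d/10 pc) = 0.5 + 5 log₁₀(5.96×10^3/10)
  = 0.5 + 5 × 2.775 = 0.5 + 13.88 = 14.38.

14.38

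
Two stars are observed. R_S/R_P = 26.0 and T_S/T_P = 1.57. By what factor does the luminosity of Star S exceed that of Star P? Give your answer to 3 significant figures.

4.11×10^3

From the Stefan–Boltzmann law, L ∝ R²T⁴, so
L_S/L_P = (R_S/R_P)² (T_S/T_P)⁴ = (26.0)² × (1.57)⁴ = 676.0 × 6.076 = 4107.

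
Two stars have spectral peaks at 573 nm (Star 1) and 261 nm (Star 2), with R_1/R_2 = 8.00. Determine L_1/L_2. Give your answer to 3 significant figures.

Wien's law gives T ∝ 1/λ_max, so T_1/T_2 = λ_2/λ_1 = 261/573 = 0.4555.
Then L ∝ R²T⁴ gives L_1/L_2 = (8.00)² × (0.4555)⁴ = 64.00 × 0.04305 = 2.755.

2.76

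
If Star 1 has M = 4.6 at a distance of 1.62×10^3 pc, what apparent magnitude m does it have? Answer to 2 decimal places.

m = M + 5 log₁₀(d/10 pc) = 4.6 + 5 log₁₀(1.62×10^3/10)
  = 4.6 + 5 × 2.210 = 4.6 + 11.05 = 15.65.

15.65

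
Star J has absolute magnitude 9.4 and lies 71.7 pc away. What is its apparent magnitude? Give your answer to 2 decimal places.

m = M + 5 log₁₀(d/10 pc) = 9.4 + 5 log₁₀(71.7/10)
  = 9.4 + 5 × 0.856 = 9.4 + 4.28 = 13.68.

13.68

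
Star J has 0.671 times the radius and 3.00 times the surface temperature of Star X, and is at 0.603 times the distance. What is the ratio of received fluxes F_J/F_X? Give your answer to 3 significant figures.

L_J/L_X = (R_J/R_X)²(T_J/T_X)⁴ = (0.671)² × (3.00)⁴ = 36.47.
F_J/F_X = (L_J/L_X)/(d_J/d_X)² = 36.47 / (0.603)² = 100.3.

100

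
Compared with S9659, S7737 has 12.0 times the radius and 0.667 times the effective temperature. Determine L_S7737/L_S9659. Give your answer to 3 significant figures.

From the Stefan–Boltzmann law, L ∝ R²T⁴, so
L_S7737/L_S9659 = (R_S7737/R_S9659)² (T_S7737/T_S9659)⁴ = (12.0)² × (0.667)⁴ = 144.0 × 0.1979 = 28.50.

28.5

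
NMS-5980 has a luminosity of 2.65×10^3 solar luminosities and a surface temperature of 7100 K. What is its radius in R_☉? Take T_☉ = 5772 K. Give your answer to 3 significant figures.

R/R_☉ = √(L/L_☉) / (T/T_☉)² = √(2.65×10^3) / (1.230)²
       = 51.48 / 1.513 = 34.02.

34.0 R_☉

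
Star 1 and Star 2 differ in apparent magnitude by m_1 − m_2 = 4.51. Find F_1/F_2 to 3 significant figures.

0.0157

F_1/F_2 = 10^(−(m_1 − m_2)/2.5) = 10^(-4.51/2.5) = 10^-1.804 = 0.01570.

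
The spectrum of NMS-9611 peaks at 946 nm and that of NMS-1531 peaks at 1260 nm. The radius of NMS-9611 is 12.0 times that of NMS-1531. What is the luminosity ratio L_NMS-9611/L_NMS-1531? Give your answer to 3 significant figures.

453

Wien's law gives T ∝ 1/λ_max, so T_NMS-9611/T_NMS-1531 = λ_NMS-1531/λ_NMS-9611 = 1260/946 = 1.332.
Then L ∝ R²T⁴ gives L_NMS-9611/L_NMS-1531 = (12.0)² × (1.332)⁴ = 144.0 × 3.147 = 453.2.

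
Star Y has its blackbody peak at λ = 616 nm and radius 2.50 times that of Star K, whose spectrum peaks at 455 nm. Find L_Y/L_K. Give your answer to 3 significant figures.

Wien's law gives T ∝ 1/λ_max, so T_Y/T_K = λ_K/λ_Y = 455/616 = 0.7386.
Then L ∝ R²T⁴ gives L_Y/L_K = (2.50)² × (0.7386)⁴ = 6.250 × 0.2977 = 1.860.

1.86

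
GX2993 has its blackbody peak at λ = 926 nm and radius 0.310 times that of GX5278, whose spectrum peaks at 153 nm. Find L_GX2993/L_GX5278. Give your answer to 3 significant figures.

Wien's law gives T ∝ 1/λ_max, so T_GX2993/T_GX5278 = λ_GX5278/λ_GX2993 = 153/926 = 0.1652.
Then L ∝ R²T⁴ gives L_GX2993/L_GX5278 = (0.310)² × (0.1652)⁴ = 0.09610 × 7.453×10^-4 = 7.162×10^-5.

7.16×10^-5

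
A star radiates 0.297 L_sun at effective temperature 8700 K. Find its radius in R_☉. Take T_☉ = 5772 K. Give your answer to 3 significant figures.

R/R_☉ = √(L/L_☉) / (T/T_☉)² = √(0.297) / (1.507)²
       = 0.5450 / 2.272 = 0.2399.

0.240 R_☉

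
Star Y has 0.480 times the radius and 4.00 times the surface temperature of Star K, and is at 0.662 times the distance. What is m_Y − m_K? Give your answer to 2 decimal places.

-5.32

L_Y/L_K = (0.480)²(4.00)⁴ = 58.98.
F_Y/F_K = (L_Y/L_K)/(d_Y/d_K)² = 58.98/0.4382 = 134.6.
m_Y − m_K = −2.5 log₁₀(134.6) = -5.32.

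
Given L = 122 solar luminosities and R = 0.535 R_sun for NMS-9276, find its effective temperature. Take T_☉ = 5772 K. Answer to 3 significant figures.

T/T_☉ = (L/L_☉)^(1/4) / (R/R_☉)^(1/2)
T = 5772 × (122)^(1/4) / √(0.535) = 5772 × 3.323 / 0.7314 = 2.623×10^4 K.

2.62×10^4 K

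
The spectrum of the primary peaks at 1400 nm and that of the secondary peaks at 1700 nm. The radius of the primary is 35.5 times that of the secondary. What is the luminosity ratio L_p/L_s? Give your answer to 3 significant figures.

2.74×10^3

Wien's law gives T ∝ 1/λ_max, so T_p/T_s = λ_s/λ_p = 1700/1400 = 1.214.
Then L ∝ R²T⁴ gives L_p/L_s = (35.5)² × (1.214)⁴ = 1260 × 2.174 = 2740.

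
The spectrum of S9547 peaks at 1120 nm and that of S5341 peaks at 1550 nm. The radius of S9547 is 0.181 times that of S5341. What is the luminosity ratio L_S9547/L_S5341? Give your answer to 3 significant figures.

0.120

Wien's law gives T ∝ 1/λ_max, so T_S9547/T_S5341 = λ_S5341/λ_S9547 = 1550/1120 = 1.384.
Then L ∝ R²T⁴ gives L_S9547/L_S5341 = (0.181)² × (1.384)⁴ = 0.03276 × 3.668 = 0.1202.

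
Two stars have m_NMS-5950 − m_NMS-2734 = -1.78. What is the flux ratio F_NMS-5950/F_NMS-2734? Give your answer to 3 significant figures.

F_NMS-5950/F_NMS-2734 = 10^(−(m_NMS-5950 − m_NMS-2734)/2.5) = 10^(1.78/2.5) = 10^0.712 = 5.152.

5.15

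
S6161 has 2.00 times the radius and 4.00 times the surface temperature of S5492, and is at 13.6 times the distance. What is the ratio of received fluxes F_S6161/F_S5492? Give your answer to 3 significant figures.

L_S6161/L_S5492 = (R_S6161/R_S5492)²(T_S6161/T_S5492)⁴ = (2.00)² × (4.00)⁴ = 1024.
F_S6161/F_S5492 = (L_S6161/L_S5492)/(d_S6161/d_S5492)² = 1024 / (13.6)² = 5.536.

5.54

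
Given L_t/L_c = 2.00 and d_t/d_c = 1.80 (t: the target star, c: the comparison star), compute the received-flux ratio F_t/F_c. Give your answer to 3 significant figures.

F = L/(4πd²), so F_t/F_c = (L_t/L_c) / (d_t/d_c)²
= 2.00 / (1.80)² = 2.00 / 3.240 = 0.6173.

0.617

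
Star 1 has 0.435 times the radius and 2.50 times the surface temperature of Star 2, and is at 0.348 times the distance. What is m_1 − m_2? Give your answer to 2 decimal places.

-4.46

L_1/L_2 = (0.435)²(2.50)⁴ = 7.392.
F_1/F_2 = (L_1/L_2)/(d_1/d_2)² = 7.392/0.1211 = 61.04.
m_1 − m_2 = −2.5 log₁₀(61.04) = -4.46.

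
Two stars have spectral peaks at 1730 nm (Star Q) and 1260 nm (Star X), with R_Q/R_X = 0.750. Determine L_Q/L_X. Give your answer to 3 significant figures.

0.158

Wien's law gives T ∝ 1/λ_max, so T_Q/T_X = λ_X/λ_Q = 1260/1730 = 0.7283.
Then L ∝ R²T⁴ gives L_Q/L_X = (0.750)² × (0.7283)⁴ = 0.5625 × 0.2814 = 0.1583.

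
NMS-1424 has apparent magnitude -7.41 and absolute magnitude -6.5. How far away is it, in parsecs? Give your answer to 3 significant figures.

6.58 pc

m − M = 5 log₁₀(d/10 pc)
-7.41 − (-6.5) = -0.91 = 5 log₁₀(d/10)
d = 10 × 10^(-0.91/5) = 10 × 10^-0.182 = 6.577 pc.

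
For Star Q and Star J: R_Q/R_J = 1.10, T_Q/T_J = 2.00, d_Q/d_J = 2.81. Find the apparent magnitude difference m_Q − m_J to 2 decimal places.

L_Q/L_J = (1.10)²(2.00)⁴ = 19.36.
F_Q/F_J = (L_Q/L_J)/(d_Q/d_J)² = 19.36/7.896 = 2.452.
m_Q − m_J = −2.5 log₁₀(2.452) = -0.97.

-0.97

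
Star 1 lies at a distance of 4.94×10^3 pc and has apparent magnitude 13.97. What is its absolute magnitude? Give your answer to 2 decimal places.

M = m − 5 log₁₀(d/10 pc) = 13.97 − 5 log₁₀(4.94×10^3/10)
  = 13.97 − 5 × 2.694 = 13.97 − 13.47 = 0.50.

0.50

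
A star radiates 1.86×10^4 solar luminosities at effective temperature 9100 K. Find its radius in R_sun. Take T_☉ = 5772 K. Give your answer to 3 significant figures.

54.9 R_sun

R/R_☉ = √(L/L_☉) / (T/T_☉)² = √(1.86×10^4) / (1.577)²
       = 136.4 / 2.486 = 54.87.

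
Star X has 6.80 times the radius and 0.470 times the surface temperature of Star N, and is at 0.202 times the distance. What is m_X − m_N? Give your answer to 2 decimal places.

L_X/L_N = (6.80)²(0.470)⁴ = 2.256.
F_X/F_N = (L_X/L_N)/(d_X/d_N)² = 2.256/0.04080 = 55.30.
m_X − m_N = −2.5 log₁₀(55.30) = -4.36.

-4.36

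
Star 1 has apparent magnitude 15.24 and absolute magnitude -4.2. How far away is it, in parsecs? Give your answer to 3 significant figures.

7.73×10^4 pc

m − M = 5 log₁₀(d/10 pc)
15.24 − (-4.2) = 19.44 = 5 log₁₀(d/10)
d = 10 × 10^(19.44/5) = 10 × 10^3.888 = 7.727×10^4 pc.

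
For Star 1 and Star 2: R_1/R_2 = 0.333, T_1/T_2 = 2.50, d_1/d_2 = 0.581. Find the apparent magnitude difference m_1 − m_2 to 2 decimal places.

L_1/L_2 = (0.333)²(2.50)⁴ = 4.332.
F_1/F_2 = (L_1/L_2)/(d_1/d_2)² = 4.332/0.3376 = 12.83.
m_1 − m_2 = −2.5 log₁₀(12.83) = -2.77.

-2.77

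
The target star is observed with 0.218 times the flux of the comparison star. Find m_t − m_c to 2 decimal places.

m_t − m_c = −2.5 log₁₀(F_t/F_c) = −2.5 log₁₀(0.218) = −2.5 × (-0.662) = 1.654.

1.65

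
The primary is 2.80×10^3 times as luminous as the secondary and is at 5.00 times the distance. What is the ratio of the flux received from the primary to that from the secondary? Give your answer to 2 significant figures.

F = L/(4πd²), so F_p/F_s = (L_p/L_s) / (d_p/d_s)²
= 2.80×10^3 / (5.00)² = 2.80×10^3 / 25.00 = 112.0.

1.1×10^2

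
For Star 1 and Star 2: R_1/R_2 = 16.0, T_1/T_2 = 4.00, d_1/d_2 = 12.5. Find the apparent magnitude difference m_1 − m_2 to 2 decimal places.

-6.56

L_1/L_2 = (16.0)²(4.00)⁴ = 6.554×10^4.
F_1/F_2 = (L_1/L_2)/(d_1/d_2)² = 6.554×10^4/156.2 = 419.4.
m_1 − m_2 = −2.5 log₁₀(419.4) = -6.56.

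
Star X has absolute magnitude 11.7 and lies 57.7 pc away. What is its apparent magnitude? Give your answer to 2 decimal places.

15.51

m = M + 5 log₁₀(d/10 pc) = 11.7 + 5 log₁₀(57.7/10)
  = 11.7 + 5 × 0.761 = 11.7 + 3.81 = 15.51.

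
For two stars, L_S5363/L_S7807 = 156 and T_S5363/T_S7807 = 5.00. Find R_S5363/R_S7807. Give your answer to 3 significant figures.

L ∝ R²T⁴ gives R ∝ √L / T², so
R_S5363/R_S7807 = √(156) / (5.00)² = 12.49 / 25.00 = 0.4996.

0.500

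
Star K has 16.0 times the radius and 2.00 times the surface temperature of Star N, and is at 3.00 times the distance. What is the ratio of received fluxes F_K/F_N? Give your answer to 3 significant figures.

L_K/L_N = (R_K/R_N)²(T_K/T_N)⁴ = (16.0)² × (2.00)⁴ = 4096.
F_K/F_N = (L_K/L_N)/(d_K/d_N)² = 4096 / (3.00)² = 455.1.

455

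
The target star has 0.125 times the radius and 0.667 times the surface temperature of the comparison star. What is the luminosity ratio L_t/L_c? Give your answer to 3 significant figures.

From the Stefan–Boltzmann law, L ∝ R²T⁴, so
L_t/L_c = (R_t/R_c)² (T_t/T_c)⁴ = (0.125)² × (0.667)⁴ = 0.01562 × 0.1979 = 0.003093.

0.00309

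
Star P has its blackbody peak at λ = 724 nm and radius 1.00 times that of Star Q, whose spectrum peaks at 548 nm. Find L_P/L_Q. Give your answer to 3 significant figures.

0.328

Wien's law gives T ∝ 1/λ_max, so T_P/T_Q = λ_Q/λ_P = 548/724 = 0.7569.
Then L ∝ R²T⁴ gives L_P/L_Q = (1.00)² × (0.7569)⁴ = 1.000 × 0.3282 = 0.3282.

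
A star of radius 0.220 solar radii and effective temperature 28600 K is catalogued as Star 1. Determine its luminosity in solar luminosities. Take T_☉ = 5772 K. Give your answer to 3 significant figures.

29.2 solar luminosities

L/L_☉ = (R/R_☉)² (T/T_☉)⁴ = (0.220)² × (28600/5772)⁴
       = 0.04840 × (4.955)⁴ = 0.04840 × 602.8 = 29.17.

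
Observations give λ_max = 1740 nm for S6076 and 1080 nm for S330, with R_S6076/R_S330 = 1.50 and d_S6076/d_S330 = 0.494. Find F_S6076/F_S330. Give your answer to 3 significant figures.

Wien's law: T_S6076/T_S330 = λ_S330/λ_S6076 = 1080/1740 = 0.6207.
L_S6076/L_S330 = (R_S6076/R_S330)²(T_S6076/T_S330)⁴ = (1.50)²(0.6207)⁴ = 0.3339.
F_S6076/F_S330 = (L_S6076/L_S330)/(d_S6076/d_S330)² = 0.3339/(0.494)² = 1.368.

1.37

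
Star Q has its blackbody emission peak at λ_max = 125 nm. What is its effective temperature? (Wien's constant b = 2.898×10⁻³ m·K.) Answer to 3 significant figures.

2.32×10^4 K

T = b/λ_max = 2.898×10⁻³ / (125×10⁻⁹) = 2.318×10^4 K.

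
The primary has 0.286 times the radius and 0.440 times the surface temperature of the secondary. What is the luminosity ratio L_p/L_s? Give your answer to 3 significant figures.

From the Stefan–Boltzmann law, L ∝ R²T⁴, so
L_p/L_s = (R_p/R_s)² (T_p/T_s)⁴ = (0.286)² × (0.440)⁴ = 0.08180 × 0.03748 = 0.003066.

0.00307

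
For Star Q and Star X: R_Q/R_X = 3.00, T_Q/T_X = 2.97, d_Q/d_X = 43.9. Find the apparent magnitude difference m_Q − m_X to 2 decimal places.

1.10

L_Q/L_X = (3.00)²(2.97)⁴ = 700.3.
F_Q/F_X = (L_Q/L_X)/(d_Q/d_X)² = 700.3/1927 = 0.3634.
m_Q − m_X = −2.5 log₁₀(0.3634) = 1.10.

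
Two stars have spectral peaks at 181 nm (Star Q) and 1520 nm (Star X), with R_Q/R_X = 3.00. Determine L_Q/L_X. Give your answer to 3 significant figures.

Wien's law gives T ∝ 1/λ_max, so T_Q/T_X = λ_X/λ_Q = 1520/181 = 8.398.
Then L ∝ R²T⁴ gives L_Q/L_X = (3.00)² × (8.398)⁴ = 9.000 × 4973 = 4.476×10^4.

4.48×10^4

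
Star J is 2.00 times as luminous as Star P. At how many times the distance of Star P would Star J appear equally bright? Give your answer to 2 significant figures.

Equal flux requires L_J/d_J² = L_P/d_P², so d_J/d_P = √(L_J/L_P)
= √(2.00) = 1.414.

1.4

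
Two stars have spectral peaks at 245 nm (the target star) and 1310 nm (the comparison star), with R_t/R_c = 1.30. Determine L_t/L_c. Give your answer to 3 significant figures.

1.38×10^3

Wien's law gives T ∝ 1/λ_max, so T_t/T_c = λ_c/λ_t = 1310/245 = 5.347.
Then L ∝ R²T⁴ gives L_t/L_c = (1.30)² × (5.347)⁴ = 1.690 × 817.4 = 1381.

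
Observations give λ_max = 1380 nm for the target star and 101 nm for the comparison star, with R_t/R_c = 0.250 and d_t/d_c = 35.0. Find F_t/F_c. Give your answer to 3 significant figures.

1.46×10^-9

Wien's law: T_t/T_c = λ_c/λ_t = 101/1380 = 0.07319.
L_t/L_c = (R_t/R_c)²(T_t/T_c)⁴ = (0.250)²(0.07319)⁴ = 1.793×10^-6.
F_t/F_c = (L_t/L_c)/(d_t/d_c)² = 1.793×10^-6/(35.0)² = 1.464×10^-9.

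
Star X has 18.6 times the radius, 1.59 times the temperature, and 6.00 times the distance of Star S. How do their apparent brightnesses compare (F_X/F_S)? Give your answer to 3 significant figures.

L_X/L_S = (R_X/R_S)²(T_X/T_S)⁴ = (18.6)² × (1.59)⁴ = 2211.
F_X/F_S = (L_X/L_S)/(d_X/d_S)² = 2211 / (6.00)² = 61.42.

61.4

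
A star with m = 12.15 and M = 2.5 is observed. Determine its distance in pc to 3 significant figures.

851 pc

m − M = 5 log₁₀(d/10 pc)
12.15 − (2.5) = 9.65 = 5 log₁₀(d/10)
d = 10 × 10^(9.65/5) = 10 × 10^1.930 = 851.1 pc.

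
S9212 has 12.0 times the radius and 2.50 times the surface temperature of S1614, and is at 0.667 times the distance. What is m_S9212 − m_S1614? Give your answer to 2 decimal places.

-10.25

L_S9212/L_S1614 = (12.0)²(2.50)⁴ = 5625.
F_S9212/F_S1614 = (L_S9212/L_S1614)/(d_S9212/d_S1614)² = 5625/0.4449 = 1.264×10^4.
m_S9212 − m_S1614 = −2.5 log₁₀(1.264×10^4) = -10.25.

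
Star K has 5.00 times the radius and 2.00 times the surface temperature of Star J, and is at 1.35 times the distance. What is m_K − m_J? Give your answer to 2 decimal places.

-5.85

L_K/L_J = (5.00)²(2.00)⁴ = 400.0.
F_K/F_J = (L_K/L_J)/(d_K/d_J)² = 400.0/1.823 = 219.5.
m_K − m_J = −2.5 log₁₀(219.5) = -5.85.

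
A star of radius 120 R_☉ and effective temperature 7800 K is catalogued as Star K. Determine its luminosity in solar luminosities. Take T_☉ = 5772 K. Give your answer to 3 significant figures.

4.80×10^4 solar luminosities

L/L_☉ = (R/R_☉)² (T/T_☉)⁴ = (120)² × (7800/5772)⁴
       = 1.440×10^4 × (1.351)⁴ = 1.440×10^4 × 3.335 = 4.802×10^4.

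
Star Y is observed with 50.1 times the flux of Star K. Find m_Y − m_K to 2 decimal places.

m_Y − m_K = −2.5 log₁₀(F_Y/F_K) = −2.5 log₁₀(50.1) = −2.5 × (1.700) = -4.250.

-4.25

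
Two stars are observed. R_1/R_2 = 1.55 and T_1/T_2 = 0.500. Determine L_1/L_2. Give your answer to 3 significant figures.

From the Stefan–Boltzmann law, L ∝ R²T⁴, so
L_1/L_2 = (R_1/R_2)² (T_1/T_2)⁴ = (1.55)² × (0.500)⁴ = 2.403 × 0.06250 = 0.1502.

0.150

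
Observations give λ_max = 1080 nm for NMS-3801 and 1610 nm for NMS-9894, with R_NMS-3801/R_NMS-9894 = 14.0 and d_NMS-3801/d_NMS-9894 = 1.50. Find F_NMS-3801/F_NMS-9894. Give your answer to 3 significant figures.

Wien's law: T_NMS-3801/T_NMS-9894 = λ_NMS-9894/λ_NMS-3801 = 1610/1080 = 1.491.
L_NMS-3801/L_NMS-9894 = (R_NMS-3801/R_NMS-9894)²(T_NMS-3801/T_NMS-9894)⁴ = (14.0)²(1.491)⁴ = 968.0.
F_NMS-3801/F_NMS-9894 = (L_NMS-3801/L_NMS-9894)/(d_NMS-3801/d_NMS-9894)² = 968.0/(1.50)² = 430.2.

430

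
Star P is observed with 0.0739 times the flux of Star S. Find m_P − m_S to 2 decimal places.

m_P − m_S = −2.5 log₁₀(F_P/F_S) = −2.5 log₁₀(0.0739) = −2.5 × (-1.131) = 2.828.

2.83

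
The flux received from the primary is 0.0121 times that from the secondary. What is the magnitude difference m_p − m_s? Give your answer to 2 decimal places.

m_p − m_s = −2.5 log₁₀(F_p/F_s) = −2.5 log₁₀(0.0121) = −2.5 × (-1.917) = 4.793.

4.79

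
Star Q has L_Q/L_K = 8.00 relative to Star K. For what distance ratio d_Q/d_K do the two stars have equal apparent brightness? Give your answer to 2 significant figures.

Equal flux requires L_Q/d_Q² = L_K/d_K², so d_Q/d_K = √(L_Q/L_K)
= √(8.00) = 2.828.

2.8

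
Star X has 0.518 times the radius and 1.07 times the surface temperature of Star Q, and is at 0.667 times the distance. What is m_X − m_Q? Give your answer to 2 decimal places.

L_X/L_Q = (0.518)²(1.07)⁴ = 0.3517.
F_X/F_Q = (L_X/L_Q)/(d_X/d_Q)² = 0.3517/0.4449 = 0.7906.
m_X − m_Q = −2.5 log₁₀(0.7906) = 0.26.

0.26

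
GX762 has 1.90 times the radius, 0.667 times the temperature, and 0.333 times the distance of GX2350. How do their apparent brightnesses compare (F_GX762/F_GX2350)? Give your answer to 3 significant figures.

6.44

L_GX762/L_GX2350 = (R_GX762/R_GX2350)²(T_GX762/T_GX2350)⁴ = (1.90)² × (0.667)⁴ = 0.7145.
F_GX762/F_GX2350 = (L_GX762/L_GX2350)/(d_GX762/d_GX2350)² = 0.7145 / (0.333)² = 6.444.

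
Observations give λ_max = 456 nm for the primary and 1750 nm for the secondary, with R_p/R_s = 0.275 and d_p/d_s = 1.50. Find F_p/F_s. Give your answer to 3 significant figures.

Wien's law: T_p/T_s = λ_s/λ_p = 1750/456 = 3.838.
L_p/L_s = (R_p/R_s)²(T_p/T_s)⁴ = (0.275)²(3.838)⁴ = 16.40.
F_p/F_s = (L_p/L_s)/(d_p/d_s)² = 16.40/(1.50)² = 7.291.

7.29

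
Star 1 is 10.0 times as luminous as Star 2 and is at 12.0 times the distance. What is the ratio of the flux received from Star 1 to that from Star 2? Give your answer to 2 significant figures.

F = L/(4πd²), so F_1/F_2 = (L_1/L_2) / (d_1/d_2)²
= 10.0 / (12.0)² = 10.0 / 144.0 = 0.06944.

0.069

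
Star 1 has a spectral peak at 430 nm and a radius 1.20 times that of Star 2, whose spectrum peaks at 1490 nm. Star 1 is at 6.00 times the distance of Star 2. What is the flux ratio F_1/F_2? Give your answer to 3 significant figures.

Wien's law: T_1/T_2 = λ_2/λ_1 = 1490/430 = 3.465.
L_1/L_2 = (R_1/R_2)²(T_1/T_2)⁴ = (1.20)²(3.465)⁴ = 207.6.
F_1/F_2 = (L_1/L_2)/(d_1/d_2)² = 207.6/(6.00)² = 5.767.

5.77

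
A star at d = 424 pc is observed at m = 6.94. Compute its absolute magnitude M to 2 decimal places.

-1.20

M = m − 5 log₁₀(d/10 pc) = 6.94 − 5 log₁₀(424/10)
  = 6.94 − 5 × 1.627 = 6.94 − 8.14 = -1.20.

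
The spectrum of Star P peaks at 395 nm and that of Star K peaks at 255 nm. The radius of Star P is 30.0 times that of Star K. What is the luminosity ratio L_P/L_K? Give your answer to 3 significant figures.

Wien's law gives T ∝ 1/λ_max, so T_P/T_K = λ_K/λ_P = 255/395 = 0.6456.
Then L ∝ R²T⁴ gives L_P/L_K = (30.0)² × (0.6456)⁴ = 900.0 × 0.1737 = 156.3.

156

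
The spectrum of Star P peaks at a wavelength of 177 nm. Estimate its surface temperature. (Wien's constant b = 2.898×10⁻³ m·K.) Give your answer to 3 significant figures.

T = b/λ_max = 2.898×10⁻³ / (177×10⁻⁹) = 1.637×10^4 K.

1.64×10^4 K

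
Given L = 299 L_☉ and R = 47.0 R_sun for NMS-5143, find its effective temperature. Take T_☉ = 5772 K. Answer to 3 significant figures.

T/T_☉ = (L/L_☉)^(1/4) / (R/R_☉)^(1/2)
T = 5772 × (299)^(1/4) / √(47.0) = 5772 × 4.158 / 6.856 = 3501 K.

3.50×10^3 K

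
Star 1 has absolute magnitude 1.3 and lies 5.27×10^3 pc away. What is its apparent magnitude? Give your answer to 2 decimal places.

m = M + 5 log₁₀(d/10 pc) = 1.3 + 5 log₁₀(5.27×10^3/10)
  = 1.3 + 5 × 2.722 = 1.3 + 13.61 = 14.91.

14.91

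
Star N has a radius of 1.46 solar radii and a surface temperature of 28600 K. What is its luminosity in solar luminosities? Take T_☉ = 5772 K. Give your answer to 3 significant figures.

1.28×10^3 solar luminosities

L/L_☉ = (R/R_☉)² (T/T_☉)⁴ = (1.46)² × (28600/5772)⁴
       = 2.132 × (4.955)⁴ = 2.132 × 602.8 = 1285.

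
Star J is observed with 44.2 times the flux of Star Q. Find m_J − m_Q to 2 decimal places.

-4.11

m_J − m_Q = −2.5 log₁₀(F_J/F_Q) = −2.5 log₁₀(44.2) = −2.5 × (1.645) = -4.114.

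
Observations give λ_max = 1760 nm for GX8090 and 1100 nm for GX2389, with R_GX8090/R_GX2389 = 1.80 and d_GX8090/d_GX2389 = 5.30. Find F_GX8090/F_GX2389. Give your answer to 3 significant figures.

Wien's law: T_GX8090/T_GX2389 = λ_GX2389/λ_GX8090 = 1100/1760 = 0.6250.
L_GX8090/L_GX2389 = (R_GX8090/R_GX2389)²(T_GX8090/T_GX2389)⁴ = (1.80)²(0.6250)⁴ = 0.4944.
F_GX8090/F_GX2389 = (L_GX8090/L_GX2389)/(d_GX8090/d_GX2389)² = 0.4944/(5.30)² = 0.01760.

0.0176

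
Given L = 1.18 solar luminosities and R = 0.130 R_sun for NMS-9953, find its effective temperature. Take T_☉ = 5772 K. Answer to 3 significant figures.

1.67×10^4 K

T/T_☉ = (L/L_☉)^(1/4) / (R/R_☉)^(1/2)
T = 5772 × (1.18)^(1/4) / √(0.130) = 5772 × 1.042 / 0.3606 = 1.668×10^4 K.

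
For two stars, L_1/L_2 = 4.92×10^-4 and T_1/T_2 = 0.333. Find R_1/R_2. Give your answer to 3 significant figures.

L ∝ R²T⁴ gives R ∝ √L / T², so
R_1/R_2 = √(4.92×10^-4) / (0.333)² = 0.02218 / 0.1109 = 0.2000.

0.200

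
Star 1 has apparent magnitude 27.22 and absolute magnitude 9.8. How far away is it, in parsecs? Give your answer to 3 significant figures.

m − M = 5 log₁₀(d/10 pc)
27.22 − (9.8) = 17.42 = 5 log₁₀(d/10)
d = 10 × 10^(17.42/5) = 10 × 10^3.484 = 3.048×10^4 pc.

3.05×10^4 pc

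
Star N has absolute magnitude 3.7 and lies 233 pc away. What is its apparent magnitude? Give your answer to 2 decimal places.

m = M + 5 log₁₀(d/10 pc) = 3.7 + 5 log₁₀(233/10)
  = 3.7 + 5 × 1.367 = 3.7 + 6.84 = 10.54.

10.54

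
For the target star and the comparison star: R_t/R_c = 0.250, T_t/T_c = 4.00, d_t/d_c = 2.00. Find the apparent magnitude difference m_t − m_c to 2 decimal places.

L_t/L_c = (0.250)²(4.00)⁴ = 16.00.
F_t/F_c = (L_t/L_c)/(d_t/d_c)² = 16.00/4.000 = 4.000.
m_t − m_c = −2.5 log₁₀(4.000) = -1.51.

-1.51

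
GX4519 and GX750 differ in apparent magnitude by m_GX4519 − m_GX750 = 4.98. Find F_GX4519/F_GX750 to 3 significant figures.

0.0102

F_GX4519/F_GX750 = 10^(−(m_GX4519 − m_GX750)/2.5) = 10^(-4.98/2.5) = 10^-1.992 = 0.01019.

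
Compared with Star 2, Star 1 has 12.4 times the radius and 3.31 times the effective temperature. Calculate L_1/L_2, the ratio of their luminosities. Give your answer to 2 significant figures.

1.8×10^4

From the Stefan–Boltzmann law, L ∝ R²T⁴, so
L_1/L_2 = (R_1/R_2)² (T_1/T_2)⁴ = (12.4)² × (3.31)⁴ = 153.8 × 120.0 = 1.846×10^4.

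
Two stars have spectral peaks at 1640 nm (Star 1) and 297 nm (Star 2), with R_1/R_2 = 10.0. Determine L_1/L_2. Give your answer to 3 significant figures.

Wien's law gives T ∝ 1/λ_max, so T_1/T_2 = λ_2/λ_1 = 297/1640 = 0.1811.
Then L ∝ R²T⁴ gives L_1/L_2 = (10.0)² × (0.1811)⁴ = 100.0 × 0.001076 = 0.1076.

0.108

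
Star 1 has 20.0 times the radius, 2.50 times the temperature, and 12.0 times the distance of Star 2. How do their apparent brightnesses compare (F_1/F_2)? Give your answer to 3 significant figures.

109

L_1/L_2 = (R_1/R_2)²(T_1/T_2)⁴ = (20.0)² × (2.50)⁴ = 1.562×10^4.
F_1/F_2 = (L_1/L_2)/(d_1/d_2)² = 1.562×10^4 / (12.0)² = 108.5.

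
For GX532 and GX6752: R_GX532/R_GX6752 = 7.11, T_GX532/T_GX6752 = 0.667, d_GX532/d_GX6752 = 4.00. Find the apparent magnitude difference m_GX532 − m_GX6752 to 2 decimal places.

L_GX532/L_GX6752 = (7.11)²(0.667)⁴ = 10.01.
F_GX532/F_GX6752 = (L_GX532/L_GX6752)/(d_GX532/d_GX6752)² = 10.01/16.00 = 0.6253.
m_GX532 − m_GX6752 = −2.5 log₁₀(0.6253) = 0.51.

0.51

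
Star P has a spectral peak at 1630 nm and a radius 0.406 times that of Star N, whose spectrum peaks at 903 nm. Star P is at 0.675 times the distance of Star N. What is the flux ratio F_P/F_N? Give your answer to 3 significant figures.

0.0341

Wien's law: T_P/T_N = λ_N/λ_P = 903/1630 = 0.5540.
L_P/L_N = (R_P/R_N)²(T_P/T_N)⁴ = (0.406)²(0.5540)⁴ = 0.01553.
F_P/F_N = (L_P/L_N)/(d_P/d_N)² = 0.01553/(0.675)² = 0.03408.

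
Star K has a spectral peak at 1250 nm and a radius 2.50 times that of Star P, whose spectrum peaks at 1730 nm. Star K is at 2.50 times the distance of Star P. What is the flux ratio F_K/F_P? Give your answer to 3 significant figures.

3.67

Wien's law: T_K/T_P = λ_P/λ_K = 1730/1250 = 1.384.
L_K/L_P = (R_K/R_P)²(T_K/T_P)⁴ = (2.50)²(1.384)⁴ = 22.93.
F_K/F_P = (L_K/L_P)/(d_K/d_P)² = 22.93/(2.50)² = 3.669.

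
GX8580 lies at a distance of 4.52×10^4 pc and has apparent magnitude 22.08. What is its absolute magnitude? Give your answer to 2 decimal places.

M = m − 5 log₁₀(d/10 pc) = 22.08 − 5 log₁₀(4.52×10^4/10)
  = 22.08 − 5 × 3.655 = 22.08 − 18.28 = 3.80.

3.80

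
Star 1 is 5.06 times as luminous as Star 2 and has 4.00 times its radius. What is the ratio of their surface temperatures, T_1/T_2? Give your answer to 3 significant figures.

L ∝ R²T⁴ gives T ∝ (L/R²)^(1/4), so
T_1/T_2 = (5.06 / 4.00²)^(1/4) = (0.3162)^(1/4) = 0.7499.

0.750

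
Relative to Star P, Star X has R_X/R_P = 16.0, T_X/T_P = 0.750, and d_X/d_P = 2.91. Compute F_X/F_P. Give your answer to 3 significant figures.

L_X/L_P = (R_X/R_P)²(T_X/T_P)⁴ = (16.0)² × (0.750)⁴ = 81.00.
F_X/F_P = (L_X/L_P)/(d_X/d_P)² = 81.00 / (2.91)² = 9.565.

9.57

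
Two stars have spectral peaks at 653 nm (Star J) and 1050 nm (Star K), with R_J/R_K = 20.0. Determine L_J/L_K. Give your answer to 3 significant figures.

2.67×10^3

Wien's law gives T ∝ 1/λ_max, so T_J/T_K = λ_K/λ_J = 1050/653 = 1.608.
Then L ∝ R²T⁴ gives L_J/L_K = (20.0)² × (1.608)⁴ = 400.0 × 6.685 = 2674.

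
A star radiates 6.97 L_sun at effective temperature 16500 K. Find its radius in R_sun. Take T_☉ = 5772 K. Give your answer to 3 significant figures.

R/R_☉ = √(L/L_☉) / (T/T_☉)² = √(6.97) / (2.859)²
       = 2.640 / 8.172 = 0.3231.

0.323 R_sun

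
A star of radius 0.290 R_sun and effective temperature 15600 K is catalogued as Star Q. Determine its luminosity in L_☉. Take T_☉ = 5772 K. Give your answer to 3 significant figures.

L/L_☉ = (R/R_☉)² (T/T_☉)⁴ = (0.290)² × (15600/5772)⁴
       = 0.08410 × (2.703)⁴ = 0.08410 × 53.36 = 4.487.

4.49 L_☉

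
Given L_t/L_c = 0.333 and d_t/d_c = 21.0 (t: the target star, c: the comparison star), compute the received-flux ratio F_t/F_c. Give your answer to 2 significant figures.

F = L/(4πd²), so F_t/F_c = (L_t/L_c) / (d_t/d_c)²
= 0.333 / (21.0)² = 0.333 / 441.0 = 7.551×10^-4.

7.6×10^-4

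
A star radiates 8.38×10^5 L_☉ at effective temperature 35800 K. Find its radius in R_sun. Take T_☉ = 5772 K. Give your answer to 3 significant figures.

23.8 R_sun

R/R_☉ = √(L/L_☉) / (T/T_☉)² = √(8.38×10^5) / (6.202)²
       = 915.4 / 38.47 = 23.80.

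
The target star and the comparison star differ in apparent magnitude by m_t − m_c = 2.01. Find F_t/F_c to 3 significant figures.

0.157

F_t/F_c = 10^(−(m_t − m_c)/2.5) = 10^(-2.01/2.5) = 10^-0.804 = 0.1570.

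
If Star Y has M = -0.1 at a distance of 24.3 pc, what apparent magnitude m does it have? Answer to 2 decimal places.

m = M + 5 log₁₀(d/10 pc) = -0.1 + 5 log₁₀(24.3/10)
  = -0.1 + 5 × 0.386 = -0.1 + 1.93 = 1.83.

1.83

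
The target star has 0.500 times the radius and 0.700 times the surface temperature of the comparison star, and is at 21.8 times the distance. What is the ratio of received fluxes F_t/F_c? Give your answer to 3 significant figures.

1.26×10^-4

L_t/L_c = (R_t/R_c)²(T_t/T_c)⁴ = (0.500)² × (0.700)⁴ = 0.06002.
F_t/F_c = (L_t/L_c)/(d_t/d_c)² = 0.06002 / (21.8)² = 1.263×10^-4.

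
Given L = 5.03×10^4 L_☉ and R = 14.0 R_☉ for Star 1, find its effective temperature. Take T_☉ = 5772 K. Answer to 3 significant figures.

2.31×10^4 K

T/T_☉ = (L/L_☉)^(1/4) / (R/R_☉)^(1/2)
T = 5772 × (5.03×10^4)^(1/4) / √(14.0) = 5772 × 14.98 / 3.742 = 2.310×10^4 K.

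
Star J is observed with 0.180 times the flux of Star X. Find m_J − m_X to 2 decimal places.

1.86

m_J − m_X = −2.5 log₁₀(F_J/F_X) = −2.5 log₁₀(0.180) = −2.5 × (-0.745) = 1.862.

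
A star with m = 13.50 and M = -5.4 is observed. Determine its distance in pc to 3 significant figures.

m − M = 5 log₁₀(d/10 pc)
13.50 − (-5.4) = 18.90 = 5 log₁₀(d/10)
d = 10 × 10^(18.90/5) = 10 × 10^3.780 = 6.026×10^4 pc.

6.03×10^4 pc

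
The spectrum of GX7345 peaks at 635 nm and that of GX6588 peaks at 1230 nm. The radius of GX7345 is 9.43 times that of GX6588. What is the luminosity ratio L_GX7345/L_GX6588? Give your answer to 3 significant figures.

Wien's law gives T ∝ 1/λ_max, so T_GX7345/T_GX6588 = λ_GX6588/λ_GX7345 = 1230/635 = 1.937.
Then L ∝ R²T⁴ gives L_GX7345/L_GX6588 = (9.43)² × (1.937)⁴ = 88.92 × 14.08 = 1252.

1.25×10^3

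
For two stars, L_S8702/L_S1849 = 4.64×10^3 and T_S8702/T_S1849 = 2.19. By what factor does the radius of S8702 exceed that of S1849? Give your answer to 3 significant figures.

14.2

L ∝ R²T⁴ gives R ∝ √L / T², so
R_S8702/R_S1849 = √(4.64×10^3) / (2.19)² = 68.12 / 4.796 = 14.20.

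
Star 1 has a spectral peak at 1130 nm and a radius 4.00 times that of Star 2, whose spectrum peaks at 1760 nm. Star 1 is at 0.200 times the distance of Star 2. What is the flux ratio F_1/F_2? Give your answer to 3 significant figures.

2.35×10^3

Wien's law: T_1/T_2 = λ_2/λ_1 = 1760/1130 = 1.558.
L_1/L_2 = (R_1/R_2)²(T_1/T_2)⁴ = (4.00)²(1.558)⁴ = 94.16.
F_1/F_2 = (L_1/L_2)/(d_1/d_2)² = 94.16/(0.200)² = 2354.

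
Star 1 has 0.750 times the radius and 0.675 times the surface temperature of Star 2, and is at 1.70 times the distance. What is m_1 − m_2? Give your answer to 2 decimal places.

L_1/L_2 = (0.750)²(0.675)⁴ = 0.1168.
F_1/F_2 = (L_1/L_2)/(d_1/d_2)² = 0.1168/2.890 = 0.04041.
m_1 − m_2 = −2.5 log₁₀(0.04041) = 3.48.

3.48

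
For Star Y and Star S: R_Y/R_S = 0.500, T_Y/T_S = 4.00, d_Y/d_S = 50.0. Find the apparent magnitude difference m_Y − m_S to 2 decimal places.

L_Y/L_S = (0.500)²(4.00)⁴ = 64.00.
F_Y/F_S = (L_Y/L_S)/(d_Y/d_S)² = 64.00/2500 = 0.02560.
m_Y − m_S = −2.5 log₁₀(0.02560) = 3.98.

3.98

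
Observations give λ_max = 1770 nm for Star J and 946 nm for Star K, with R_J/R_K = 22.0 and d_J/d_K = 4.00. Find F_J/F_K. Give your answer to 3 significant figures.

2.47

Wien's law: T_J/T_K = λ_K/λ_J = 946/1770 = 0.5345.
L_J/L_K = (R_J/R_K)²(T_J/T_K)⁴ = (22.0)²(0.5345)⁴ = 39.49.
F_J/F_K = (L_J/L_K)/(d_J/d_K)² = 39.49/(4.00)² = 2.468.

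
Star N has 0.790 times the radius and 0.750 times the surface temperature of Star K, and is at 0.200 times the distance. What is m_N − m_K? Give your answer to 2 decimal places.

-1.73

L_N/L_K = (0.790)²(0.750)⁴ = 0.1975.
F_N/F_K = (L_N/L_K)/(d_N/d_K)² = 0.1975/0.04000 = 4.937.
m_N − m_K = −2.5 log₁₀(4.937) = -1.73.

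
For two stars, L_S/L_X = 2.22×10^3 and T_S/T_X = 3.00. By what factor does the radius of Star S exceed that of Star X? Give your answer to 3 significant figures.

L ∝ R²T⁴ gives R ∝ √L / T², so
R_S/R_X = √(2.22×10^3) / (3.00)² = 47.12 / 9.000 = 5.235.

5.24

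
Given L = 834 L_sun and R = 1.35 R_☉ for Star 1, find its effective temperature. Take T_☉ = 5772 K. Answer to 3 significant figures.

T/T_☉ = (L/L_☉)^(1/4) / (R/R_☉)^(1/2)
T = 5772 × (834)^(1/4) / √(1.35) = 5772 × 5.374 / 1.162 = 2.670×10^4 K.

2.67×10^4 K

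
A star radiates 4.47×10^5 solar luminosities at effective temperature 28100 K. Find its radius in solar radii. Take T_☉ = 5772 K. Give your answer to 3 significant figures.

R/R_☉ = √(L/L_☉) / (T/T_☉)² = √(4.47×10^5) / (4.868)²
       = 668.6 / 23.70 = 28.21.

28.2 solar radii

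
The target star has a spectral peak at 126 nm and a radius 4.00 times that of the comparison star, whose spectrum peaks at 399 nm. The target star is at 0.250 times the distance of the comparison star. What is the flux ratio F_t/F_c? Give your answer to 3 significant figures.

Wien's law: T_t/T_c = λ_c/λ_t = 399/126 = 3.167.
L_t/L_c = (R_t/R_c)²(T_t/T_c)⁴ = (4.00)²(3.167)⁴ = 1609.
F_t/F_c = (L_t/L_c)/(d_t/d_c)² = 1609/(0.250)² = 2.574×10^4.

2.57×10^4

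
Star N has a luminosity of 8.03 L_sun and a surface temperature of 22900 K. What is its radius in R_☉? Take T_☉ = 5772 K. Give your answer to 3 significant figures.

0.180 R_☉

R/R_☉ = √(L/L_☉) / (T/T_☉)² = √(8.03) / (3.967)²
       = 2.834 / 15.74 = 0.1800.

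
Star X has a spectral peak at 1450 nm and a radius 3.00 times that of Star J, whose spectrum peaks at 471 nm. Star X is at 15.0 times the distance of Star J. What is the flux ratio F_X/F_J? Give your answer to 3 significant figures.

4.45×10^-4

Wien's law: T_X/T_J = λ_J/λ_X = 471/1450 = 0.3248.
L_X/L_J = (R_X/R_J)²(T_X/T_J)⁴ = (3.00)²(0.3248)⁴ = 0.1002.
F_X/F_J = (L_X/L_J)/(d_X/d_J)² = 0.1002/(15.0)² = 4.453×10^-4.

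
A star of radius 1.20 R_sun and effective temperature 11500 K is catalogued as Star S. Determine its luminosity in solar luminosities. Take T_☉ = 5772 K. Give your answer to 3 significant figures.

22.7 solar luminosities

L/L_☉ = (R/R_☉)² (T/T_☉)⁴ = (1.20)² × (11500/5772)⁴
       = 1.440 × (1.992)⁴ = 1.440 × 15.76 = 22.69.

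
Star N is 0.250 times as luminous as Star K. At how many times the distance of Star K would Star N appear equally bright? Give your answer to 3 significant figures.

0.500

Equal flux requires L_N/d_N² = L_K/d_K², so d_N/d_K = √(L_N/L_K)
= √(0.250) = 0.5000.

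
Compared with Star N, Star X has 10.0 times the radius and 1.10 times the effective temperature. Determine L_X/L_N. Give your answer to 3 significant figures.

From the Stefan–Boltzmann law, L ∝ R²T⁴, so
L_X/L_N = (R_X/R_N)² (T_X/T_N)⁴ = (10.0)² × (1.10)⁴ = 100.0 × 1.464 = 146.4.

146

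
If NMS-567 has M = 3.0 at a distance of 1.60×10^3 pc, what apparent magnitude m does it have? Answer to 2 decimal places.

14.02

m = M + 5 log₁₀(d/10 pc) = 3.0 + 5 log₁₀(1.60×10^3/10)
  = 3.0 + 5 × 2.204 = 3.0 + 11.02 = 14.02.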